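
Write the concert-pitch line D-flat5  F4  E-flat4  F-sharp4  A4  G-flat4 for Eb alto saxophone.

Bb5 D5 C5 D#5 F#5 Eb5

The Eb alto saxophone sounds a major sixth below written, so the written part must be a major sixth above concert — transpose each note up.
Db5 becomes Bb5
F4 becomes D5
Eb4 becomes C5
F#4 becomes D#5
A4 becomes F#5
Gb4 becomes Eb5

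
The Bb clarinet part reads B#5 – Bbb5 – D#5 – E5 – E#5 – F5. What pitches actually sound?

The Bb clarinet sounds a major second below written, so transpose each written note down a major second.
B#5 becomes A#5
Bbb5 becomes Abb5
D#5 becomes C#5
E5 becomes D5
E#5 becomes D#5
F5 becomes Eb5

A#5 Abb5 C#5 D5 D#5 Eb5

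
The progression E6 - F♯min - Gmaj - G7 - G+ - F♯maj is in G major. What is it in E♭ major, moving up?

C6 Dmin Ebmaj Eb7 Eb+ Dmaj

G major up to E♭ major is a minor sixth; each chord root moves by that interval while the quality stays the same.
E6: root E up a minor sixth → C, giving C6.
F♯min: root F♯ up a minor sixth → D, giving Dmin.
Gmaj: root G up a minor sixth → Eb, giving Ebmaj.
G7: root G up a minor sixth → Eb, giving Eb7.
G+: root G up a minor sixth → Eb, giving Eb+.
F♯maj: root F♯ up a minor sixth → D, giving Dmaj.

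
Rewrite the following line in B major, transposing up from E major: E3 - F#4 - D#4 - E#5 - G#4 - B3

From E up to B is a perfect fifth; apply that to each pitch.
E3 to B3
F#4 to C#5
D#4 to A#4
E#5 to B#5
G#4 to D#5
B3 to F#4

B3 C#5 A#4 B#5 D#5 F#4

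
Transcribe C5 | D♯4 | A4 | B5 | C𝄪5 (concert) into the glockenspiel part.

C3 D#2 A2 B3 C##3

Written C4 sounds as C6 on the glockenspiel, so concert pitches are written a perfect fifteenth down.
C5 -> C3
D#4 -> D#2
A4 -> A2
B5 -> B3
C##5 -> C##3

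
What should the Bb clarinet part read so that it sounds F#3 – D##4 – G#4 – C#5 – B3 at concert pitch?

G#3 E##4 A#4 D#5 C#4

Written C4 sounds as Bb3 on the Bb clarinet, so concert pitches are written a major second up.
F#3 -> G#3
D##4 -> E##4
G#4 -> A#4
C#5 -> D#5
B3 -> C#4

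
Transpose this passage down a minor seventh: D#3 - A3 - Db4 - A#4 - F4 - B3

D#3 gives E#2
A3 gives B2
Db4 gives Eb3
A#4 gives B#3
F4 gives G3
B3 gives C#3

E#2 B2 Eb3 B#3 G3 C#3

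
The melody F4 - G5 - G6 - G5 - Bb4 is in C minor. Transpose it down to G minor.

C4 D5 D6 D5 F4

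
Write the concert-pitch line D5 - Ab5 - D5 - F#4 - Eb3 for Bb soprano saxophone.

Written C4 sounds as Bb3 on the Bb soprano saxophone, so concert pitches are written a major second up.
D5 gives E5
Ab5 gives Bb5
D5 gives E5
F#4 gives G#4
Eb3 gives F3

E5 Bb5 E5 G#4 F3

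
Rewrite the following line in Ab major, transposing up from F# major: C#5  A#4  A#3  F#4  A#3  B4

Eb5 C5 C4 Ab4 C4 Db5

From F# up to Ab is a diminished third; apply that to each pitch.
C#5 to Eb5
A#4 to C5
A#3 to C4
F#4 to Ab4
A#3 to C4
B4 to Db5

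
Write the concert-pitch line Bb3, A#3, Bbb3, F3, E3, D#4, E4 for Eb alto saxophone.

The Eb alto saxophone sounds a major sixth below written, so the written part must be a major sixth above concert — transpose each note up.
Bb3 → G4
A#3 → F##4
Bbb3 → Gb4
F3 → D4
E3 → C#4
D#4 → B#4
E4 → C#5

G4 F##4 Gb4 D4 C#4 B#4 C#5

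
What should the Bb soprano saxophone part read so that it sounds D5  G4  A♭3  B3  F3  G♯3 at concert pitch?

The Bb soprano saxophone sounds a major second below written, so the written part must be a major second above concert — transpose each note up.
D5 -> E5
G4 -> A4
Ab3 -> Bb3
B3 -> C#4
F3 -> G3
G#3 -> A#3

E5 A4 Bb3 C#4 G3 A#3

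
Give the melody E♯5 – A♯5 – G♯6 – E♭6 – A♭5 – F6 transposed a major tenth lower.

C#4 F#4 E5 Cb5 Fb4 Db5

E#5 to C#4
A#5 to F#4
G#6 to E5
Eb6 to Cb5
Ab5 to Fb4
F6 to Db5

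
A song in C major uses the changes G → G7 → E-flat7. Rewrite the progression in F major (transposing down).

C major down to F major is a perfect fifth; each chord root moves by that interval while the quality stays the same.
G: root G down a perfect fifth → C, giving C.
G7: root G down a perfect fifth → C, giving C7.
E-flat7: root E-flat down a perfect fifth → Ab, giving Ab7.

C C7 Ab7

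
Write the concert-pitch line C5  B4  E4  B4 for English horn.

The English horn sounds a perfect fifth below written, so the written part must be a perfect fifth above concert — transpose each note up.
C5 becomes G5
B4 becomes F#5
E4 becomes B4
B4 becomes F#5

G5 F#5 B4 F#5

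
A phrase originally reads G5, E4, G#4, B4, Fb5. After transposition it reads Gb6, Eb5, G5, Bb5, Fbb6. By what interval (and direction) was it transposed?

up a diminished octave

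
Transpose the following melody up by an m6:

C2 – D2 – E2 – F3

Ab2 Bb2 C3 Db4

C2 becomes Ab2
D2 becomes Bb2
E2 becomes C3
F3 becomes Db4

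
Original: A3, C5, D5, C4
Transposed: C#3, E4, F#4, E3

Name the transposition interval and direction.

From A3 to C#3 is 6 letter names — a sixth of some quality.
C#3 to A3 is 8 semitones, which makes it a minor sixth; the second version is lower, so the direction is down.
Checking another pair — C4 → E3 — gives the same interval.

down a minor sixth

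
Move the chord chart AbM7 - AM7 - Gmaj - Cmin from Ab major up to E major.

EM7 E#M7 D#maj G#min

Ab major up to E major is an augmented fifth; each chord root moves by that interval while the quality stays the same.
AbM7: root Ab up an augmented fifth → E, giving EM7.
AM7: root A up an augmented fifth → E#, giving E#M7.
Gmaj: root G up an augmented fifth → D#, giving D#maj.
Cmin: root C up an augmented fifth → G#, giving G#min.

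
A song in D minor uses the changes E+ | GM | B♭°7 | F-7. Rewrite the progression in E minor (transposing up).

F#+ AM C°7 G-7

D minor up to E minor is a major second; each chord root moves by that interval while the quality stays the same.
E+: root E up a major second → F#, giving F#+.
GM: root G up a major second → A, giving AM.
B♭°7: root B♭ up a major second → C, giving C°7.
F-7: root F up a major second → G, giving G-7.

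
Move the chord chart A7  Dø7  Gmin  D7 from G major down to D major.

E7 Aø7 Dmin A7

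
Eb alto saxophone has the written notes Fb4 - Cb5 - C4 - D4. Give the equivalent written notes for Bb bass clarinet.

First find concert pitch: the Eb alto saxophone sounds a major sixth below written, so Fb4 Cb5 C4 D4 sounds Abb3 Ebb4 Eb3 F3.
Then write for Bb bass clarinet: it sounds a major ninth below written, so the part must be a major ninth above concert.
Abb3 → Bbb4
Ebb4 → Fb5
Eb3 → F4
F3 → G4

Bbb4 Fb5 F4 G4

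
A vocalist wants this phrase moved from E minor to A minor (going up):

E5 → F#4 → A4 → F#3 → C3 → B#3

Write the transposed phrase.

A5 B4 D5 B3 F3 E#4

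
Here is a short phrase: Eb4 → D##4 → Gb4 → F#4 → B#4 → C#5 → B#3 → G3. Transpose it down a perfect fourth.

Bb3 A##3 Db4 C#4 F##4 G#4 F##3 D3

Eb4 down a perfect fourth is Bb3.
A perfect fourth down from D##4 gives A##3.
A perfect fourth down from Gb4 gives Db4.
F#4 down a perfect fourth is C#4.
A perfect fourth down from B#4 gives F##4.
A perfect fourth down from C#5 gives G#4.
B#3 down a perfect fourth is F##3.
A perfect fourth down from G3 gives D3.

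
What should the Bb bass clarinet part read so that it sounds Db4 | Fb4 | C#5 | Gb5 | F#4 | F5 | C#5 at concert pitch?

Eb5 Gb5 D#6 Ab6 G#5 G6 D#6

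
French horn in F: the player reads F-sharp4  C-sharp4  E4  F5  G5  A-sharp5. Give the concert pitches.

Written C4 on the French horn in F sounds as F3, a perfect fifth lower; apply that shift to every note.
F#4 to B3
C#4 to F#3
E4 to A3
F5 to Bb4
G5 to C5
A#5 to D#5

B3 F#3 A3 Bb4 C5 D#5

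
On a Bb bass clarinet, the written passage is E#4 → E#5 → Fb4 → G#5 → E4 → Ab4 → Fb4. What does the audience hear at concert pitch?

D#3 D#4 Ebb3 F#4 D3 Gb3 Ebb3

Written C4 on the Bb bass clarinet sounds as Bb2, a major ninth lower; apply that shift to every note.
E#4 to D#3
E#5 to D#4
Fb4 to Ebb3
G#5 to F#4
E4 to D3
Ab4 to Gb3
Fb4 to Ebb3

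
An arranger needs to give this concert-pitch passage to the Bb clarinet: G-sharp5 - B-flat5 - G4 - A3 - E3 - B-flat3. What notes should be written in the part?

Written C4 sounds as Bb3 on the Bb clarinet, so concert pitches are written a major second up.
G#5 to A#5
Bb5 to C6
G4 to A4
A3 to B3
E3 to F#3
Bb3 to C4

A#5 C6 A4 B3 F#3 C4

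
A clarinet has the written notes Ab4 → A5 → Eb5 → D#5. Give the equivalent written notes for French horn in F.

First find concert pitch: the A clarinet sounds a minor third below written, so Ab4 A5 Eb5 D#5 sounds F4 F#5 C5 B#4.
Then write for French horn in F: it sounds a perfect fifth below written, so the part must be a perfect fifth above concert.
F4 → C5
F#5 → C#6
C5 → G5
B#4 → F##5

C5 C#6 G5 F##5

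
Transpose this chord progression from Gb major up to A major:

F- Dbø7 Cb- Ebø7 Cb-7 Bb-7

G#- Eø7 D- F#ø7 D-7 C#-7

Gb major up to A major is an augmented second; each chord root moves by that interval while the quality stays the same.
F-: root F up an augmented second → G#, giving G#-.
Dbø7: root Db up an augmented second → E, giving Eø7.
Cb-: root Cb up an augmented second → D, giving D-.
Ebø7: root Eb up an augmented second → F#, giving F#ø7.
Cb-7: root Cb up an augmented second → D, giving D-7.
Bb-7: root Bb up an augmented second → C#, giving C#-7.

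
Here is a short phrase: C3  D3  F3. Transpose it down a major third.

Ab2 Bb2 Db3

C3: a third down reaches A, and 4 semitones makes it Ab2.
D3 down a major third is Bb2.
F3: a third down reaches D, and 4 semitones makes it Db3.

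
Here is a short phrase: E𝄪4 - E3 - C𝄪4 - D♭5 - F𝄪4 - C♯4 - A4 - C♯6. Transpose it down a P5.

A##3 A2 F##3 Gb4 B#3 F#3 D4 F#5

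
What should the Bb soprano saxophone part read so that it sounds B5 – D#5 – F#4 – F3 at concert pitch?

C#6 E#5 G#4 G3

Written C4 sounds as Bb3 on the Bb soprano saxophone, so concert pitches are written a major second up.
B5 gives C#6
D#5 gives E#5
F#4 gives G#4
F3 gives G3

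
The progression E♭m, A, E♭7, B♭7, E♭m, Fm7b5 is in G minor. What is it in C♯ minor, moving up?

G minor up to C♯ minor is an augmented fourth; each chord root moves by that interval while the quality stays the same.
E♭m: root E♭ up an augmented fourth → A, giving Am.
A: root A up an augmented fourth → D#, giving D#.
E♭7: root E♭ up an augmented fourth → A, giving A7.
B♭7: root B♭ up an augmented fourth → E, giving E7.
E♭m: root E♭ up an augmented fourth → A, giving Am.
Fm7b5: root F up an augmented fourth → B, giving Bm7b5.

Am D# A7 E7 Am Bm7b5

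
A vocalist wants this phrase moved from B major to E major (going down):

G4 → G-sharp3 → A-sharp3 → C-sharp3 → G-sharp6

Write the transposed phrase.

C4 C#3 D#3 F#2 C#6

B major to E major down is a perfect fifth, so every note moves down by that interval.
G4 -> C4
G#3 -> C#3
A#3 -> D#3
C#3 -> F#2
G#6 -> C#6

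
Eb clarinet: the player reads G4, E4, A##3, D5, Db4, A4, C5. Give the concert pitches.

Written C4 on the Eb clarinet sounds as Eb4, a minor third higher; apply that shift to every note.
G4 to Bb4
E4 to G4
A##3 to C##4
D5 to F5
Db4 to Fb4
A4 to C5
C5 to Eb5

Bb4 G4 C##4 F5 Fb4 C5 Eb5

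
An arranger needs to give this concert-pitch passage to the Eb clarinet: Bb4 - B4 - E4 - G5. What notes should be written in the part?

Written C4 sounds as Eb4 on the Eb clarinet, so concert pitches are written a minor third down.
Bb4 -> G4
B4 -> G#4
E4 -> C#4
G5 -> E5

G4 G#4 C#4 E5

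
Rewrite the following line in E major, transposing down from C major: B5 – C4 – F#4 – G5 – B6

D#5 E3 A#3 B4 D#6

C major to E major down is a minor sixth, so every note moves down by that interval.
B5 -> D#5
C4 -> E3
F#4 -> A#3
G5 -> B4
B6 -> D#6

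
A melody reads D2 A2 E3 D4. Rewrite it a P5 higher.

D2 gives A2
A2 gives E3
E3 gives B3
D4 gives A4

A2 E3 B3 A4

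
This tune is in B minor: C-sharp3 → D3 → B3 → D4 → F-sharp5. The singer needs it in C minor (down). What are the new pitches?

From B down to C is a major seventh; apply that to each pitch.
C#3 becomes D2
D3 becomes Eb2
B3 becomes C3
D4 becomes Eb3
F#5 becomes G4

D2 Eb2 C3 Eb3 G4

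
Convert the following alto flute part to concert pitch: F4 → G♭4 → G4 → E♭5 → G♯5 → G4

C4 Db4 D4 Bb4 D#5 D4

Written C4 on the alto flute sounds as G3, a perfect fourth lower; apply that shift to every note.
F4 to C4
Gb4 to Db4
G4 to D4
Eb5 to Bb4
G#5 to D#5
G4 to D4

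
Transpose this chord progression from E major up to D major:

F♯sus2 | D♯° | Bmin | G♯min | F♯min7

E major up to D major is a minor seventh; each chord root moves by that interval while the quality stays the same.
F♯sus2: root F♯ up a minor seventh → E, giving Esus2.
D♯°: root D♯ up a minor seventh → C#, giving C#°.
Bmin: root B up a minor seventh → A, giving Amin.
G♯min: root G♯ up a minor seventh → F#, giving F#min.
F♯min7: root F♯ up a minor seventh → E, giving Emin7.

Esus2 C#° Amin F#min Emin7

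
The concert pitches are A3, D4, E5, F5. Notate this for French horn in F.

Written C4 sounds as F3 on the French horn in F, so concert pitches are written a perfect fifth up.
A3 becomes E4
D4 becomes A4
E5 becomes B5
F5 becomes C6

E4 A4 B5 C6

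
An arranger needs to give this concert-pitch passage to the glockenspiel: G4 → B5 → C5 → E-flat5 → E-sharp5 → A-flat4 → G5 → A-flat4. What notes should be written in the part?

G2 B3 C3 Eb3 E#3 Ab2 G3 Ab2

The glockenspiel sounds a perfect fifteenth above written, so the written part must be a perfect fifteenth below concert — transpose each note down.
G4 -> G2
B5 -> B3
C5 -> C3
Eb5 -> Eb3
E#5 -> E#3
Ab4 -> Ab2
G5 -> G3
Ab4 -> Ab2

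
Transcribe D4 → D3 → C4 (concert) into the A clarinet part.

F4 F3 Eb4

Written C4 sounds as A3 on the A clarinet, so concert pitches are written a minor third up.
D4 to F4
D3 to F3
C4 to Eb4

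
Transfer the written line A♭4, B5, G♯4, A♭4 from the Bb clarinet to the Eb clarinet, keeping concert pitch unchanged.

Eb4 F#5 D#4 Eb4

First find concert pitch: the Bb clarinet sounds a major second below written, so A♭4 B5 G♯4 A♭4 sounds Gb4 A5 F#4 Gb4.
Then write for Eb clarinet: it sounds a minor third above written, so the part must be a minor third below concert.
Gb4 → Eb4
A5 → F#5
F#4 → D#4
Gb4 → Eb4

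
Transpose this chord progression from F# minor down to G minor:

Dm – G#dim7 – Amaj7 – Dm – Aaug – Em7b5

Ebm Adim7 Bbmaj7 Ebm Bbaug Fm7b5

F# minor down to G minor is a major seventh; each chord root moves by that interval while the quality stays the same.
Dm: root D down a major seventh → Eb, giving Ebm.
G#dim7: root G# down a major seventh → A, giving Adim7.
Amaj7: root A down a major seventh → Bb, giving Bbmaj7.
Dm: root D down a major seventh → Eb, giving Ebm.
Aaug: root A down a major seventh → Bb, giving Bbaug.
Em7b5: root E down a major seventh → F, giving Fm7b5.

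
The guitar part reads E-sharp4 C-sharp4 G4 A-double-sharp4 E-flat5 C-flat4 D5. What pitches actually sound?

E#3 C#3 G3 A##3 Eb4 Cb3 D4

The guitar sounds a perfect octave below written, so transpose each written note down a perfect octave.
E#4 to E#3
C#4 to C#3
G4 to G3
A##4 to A##3
Eb5 to Eb4
Cb4 to Cb3
D5 to D4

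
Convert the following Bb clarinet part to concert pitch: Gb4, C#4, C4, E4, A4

Written C4 on the Bb clarinet sounds as Bb3, a major second lower; apply that shift to every note.
Gb4 gives Fb4
C#4 gives B3
C4 gives Bb3
E4 gives D4
A4 gives G4

Fb4 B3 Bb3 D4 G4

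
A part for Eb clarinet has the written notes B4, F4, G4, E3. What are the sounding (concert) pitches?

Written C4 on the Eb clarinet sounds as Eb4, a minor third higher; apply that shift to every note.
B4 becomes D5
F4 becomes Ab4
G4 becomes Bb4
E3 becomes G3

D5 Ab4 Bb4 G3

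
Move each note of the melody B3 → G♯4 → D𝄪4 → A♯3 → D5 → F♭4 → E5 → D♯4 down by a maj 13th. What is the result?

B3 down a major thirteenth is D2.
G#4: a thirteenth down reaches B, and 21 semitones makes it B2.
D##4 down a major thirteenth is F##2.
A#3: a thirteenth down reaches C, and 21 semitones makes it C#2.
D5 down a major thirteenth is F3.
Fb4: a thirteenth down reaches A, and 21 semitones makes it Abb2.
A major thirteenth down from E5 gives G3.
D#4: a thirteenth down reaches F, and 21 semitones makes it F#2.

D2 B2 F##2 C#2 F3 Abb2 G3 F#2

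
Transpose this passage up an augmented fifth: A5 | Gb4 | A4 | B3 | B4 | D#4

E#6 D5 E#5 F##4 F##5 A##4

An augmented fifth up from A5 gives E#6.
Gb4: a fifth up reaches D, and 8 semitones makes it D5.
A4: a fifth up reaches E, and 8 semitones makes it E#5.
B3: a fifth up reaches F, and 8 semitones makes it F##4.
An augmented fifth up from B4 gives F##5.
D#4 up an augmented fifth is A##4.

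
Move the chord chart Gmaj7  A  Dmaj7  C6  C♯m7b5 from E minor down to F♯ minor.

Amaj7 B Emaj7 D6 D#m7b5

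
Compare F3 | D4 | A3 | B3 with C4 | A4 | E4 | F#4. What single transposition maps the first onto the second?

up a perfect fifth

Take the first pair: F3 → C4. F to C spans 5 letter names, so the interval is some kind of fifth.
F3 to C4 is 7 semitones, which makes it a perfect fifth; the second version is higher, so the direction is up.
Checking another pair — B3 → F#4 — gives the same interval.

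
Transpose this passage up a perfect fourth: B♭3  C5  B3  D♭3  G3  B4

Eb4 F5 E4 Gb3 C4 E5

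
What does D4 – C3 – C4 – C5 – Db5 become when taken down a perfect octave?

D3 C2 C3 C4 Db4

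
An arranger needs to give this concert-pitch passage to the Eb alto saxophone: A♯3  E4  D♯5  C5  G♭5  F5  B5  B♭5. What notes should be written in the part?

Written C4 sounds as Eb3 on the Eb alto saxophone, so concert pitches are written a major sixth up.
A#3 to F##4
E4 to C#5
D#5 to B#5
C5 to A5
Gb5 to Eb6
F5 to D6
B5 to G#6
Bb5 to G6

F##4 C#5 B#5 A5 Eb6 D6 G#6 G6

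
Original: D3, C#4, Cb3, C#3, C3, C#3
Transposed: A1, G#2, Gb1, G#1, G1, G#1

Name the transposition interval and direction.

Take the first pair: D3 → A1. D to A spans 11 letter names, so the interval is some kind of eleventh.
A1 to D3 is 17 semitones, which makes it a perfect eleventh; the second version is lower, so the direction is down.
Checking another pair — C#3 → G#1 — gives the same interval.

down a perfect eleventh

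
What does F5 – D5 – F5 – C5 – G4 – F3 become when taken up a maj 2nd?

G5 E5 G5 D5 A4 G3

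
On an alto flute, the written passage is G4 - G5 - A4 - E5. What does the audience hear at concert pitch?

Written C4 on the alto flute sounds as G3, a perfect fourth lower; apply that shift to every note.
G4 gives D4
G5 gives D5
A4 gives E4
E5 gives B4

D4 D5 E4 B4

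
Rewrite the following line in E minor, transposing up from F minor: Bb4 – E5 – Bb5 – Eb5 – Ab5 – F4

A5 D#6 A6 D6 G6 E5

F minor to E minor up is a major seventh, so every note moves up by that interval.
Bb4 gives A5
E5 gives D#6
Bb5 gives A6
Eb5 gives D6
Ab5 gives G6
F4 gives E5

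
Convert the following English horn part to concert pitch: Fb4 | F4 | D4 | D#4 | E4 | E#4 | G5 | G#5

Bbb3 Bb3 G3 G#3 A3 A#3 C5 C#5

The English horn sounds a perfect fifth below written, so transpose each written note down a perfect fifth.
Fb4 → Bbb3
F4 → Bb3
D4 → G3
D#4 → G#3
E4 → A3
E#4 → A#3
G5 → C5
G#5 → C#5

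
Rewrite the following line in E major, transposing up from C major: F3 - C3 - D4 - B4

From C up to E is a major third; apply that to each pitch.
F3 to A3
C3 to E3
D4 to F#4
B4 to D#5

A3 E3 F#4 D#5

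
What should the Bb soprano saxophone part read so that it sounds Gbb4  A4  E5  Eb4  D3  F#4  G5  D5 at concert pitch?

Abb4 B4 F#5 F4 E3 G#4 A5 E5

The Bb soprano saxophone sounds a major second below written, so the written part must be a major second above concert — transpose each note up.
Gbb4 becomes Abb4
A4 becomes B4
E5 becomes F#5
Eb4 becomes F4
D3 becomes E3
F#4 becomes G#4
G5 becomes A5
D5 becomes E5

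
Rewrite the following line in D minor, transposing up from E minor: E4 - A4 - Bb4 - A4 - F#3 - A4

D5 G5 Ab5 G5 E4 G5

E minor to D minor up is a minor seventh, so every note moves up by that interval.
E4 gives D5
A4 gives G5
Bb4 gives Ab5
A4 gives G5
F#3 gives E4
A4 gives G5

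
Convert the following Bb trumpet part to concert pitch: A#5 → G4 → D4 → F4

G#5 F4 C4 Eb4

The Bb trumpet sounds a major second below written, so transpose each written note down a major second.
A#5 becomes G#5
G4 becomes F4
D4 becomes C4
F4 becomes Eb4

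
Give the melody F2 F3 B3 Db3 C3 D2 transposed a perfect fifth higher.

C3 C4 F#4 Ab3 G3 A2

A perfect fifth up from F2 gives C3.
F3 up a perfect fifth is C4.
A perfect fifth up from B3 gives F#4.
A perfect fifth up from Db3 gives Ab3.
A perfect fifth up from C3 gives G3.
D2: a fifth up reaches A, and 7 semitones makes it A2.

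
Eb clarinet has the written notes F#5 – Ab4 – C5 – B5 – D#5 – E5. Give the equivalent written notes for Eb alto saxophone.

First find concert pitch: the Eb clarinet sounds a minor third above written, so F#5 Ab4 C5 B5 D#5 E5 sounds A5 Cb5 Eb5 D6 F#5 G5.
Then write for Eb alto saxophone: it sounds a major sixth below written, so the part must be a major sixth above concert.
A5 → F#6
Cb5 → Ab5
Eb5 → C6
D6 → B6
F#5 → D#6
G5 → E6

F#6 Ab5 C6 B6 D#6 E6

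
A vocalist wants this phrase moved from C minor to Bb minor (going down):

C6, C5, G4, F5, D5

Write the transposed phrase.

C minor to Bb minor down is a major second, so every note moves down by that interval.
C6 gives Bb5
C5 gives Bb4
G4 gives F4
F5 gives Eb5
D5 gives C5

Bb5 Bb4 F4 Eb5 C5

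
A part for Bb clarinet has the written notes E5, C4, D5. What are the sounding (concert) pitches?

D5 Bb3 C5

Written C4 on the Bb clarinet sounds as Bb3, a major second lower; apply that shift to every note.
E5 to D5
C4 to Bb3
D5 to C5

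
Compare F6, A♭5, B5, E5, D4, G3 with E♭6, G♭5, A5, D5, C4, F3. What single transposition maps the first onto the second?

Take the first pair: F6 → Eb6. F to E spans 2 letter names, so the interval is some kind of second.
Eb6 to F6 is 2 semitones, which makes it a major second; the second version is lower, so the direction is down.
Checking another pair — G3 → F3 — gives the same interval.

down a major second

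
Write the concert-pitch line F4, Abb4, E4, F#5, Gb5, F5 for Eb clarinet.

D4 Fb4 C#4 D#5 Eb5 D5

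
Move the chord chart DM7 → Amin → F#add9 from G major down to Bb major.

FM7 Cmin Aadd9

G major down to Bb major is a major sixth; each chord root moves by that interval while the quality stays the same.
DM7: root D down a major sixth → F, giving FM7.
Amin: root A down a major sixth → C, giving Cmin.
F#add9: root F# down a major sixth → A, giving Aadd9.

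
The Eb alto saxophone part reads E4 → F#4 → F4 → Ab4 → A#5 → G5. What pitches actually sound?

Written C4 on the Eb alto saxophone sounds as Eb3, a major sixth lower; apply that shift to every note.
E4 to G3
F#4 to A3
F4 to Ab3
Ab4 to Cb4
A#5 to C#5
G5 to Bb4

G3 A3 Ab3 Cb4 C#5 Bb4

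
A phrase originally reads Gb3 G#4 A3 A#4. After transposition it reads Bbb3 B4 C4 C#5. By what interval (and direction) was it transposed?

up a minor third

Take the first pair: Gb3 → Bbb3. G to B spans 3 letter names, so the interval is some kind of third.
Gb3 to Bbb3 is 3 semitones, which makes it a minor third; the second version is higher, so the direction is up.
Checking another pair — A#4 → C#5 — gives the same interval.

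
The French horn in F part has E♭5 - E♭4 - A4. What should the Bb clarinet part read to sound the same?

First find concert pitch: the French horn in F sounds a perfect fifth below written, so E♭5 E♭4 A4 sounds Ab4 Ab3 D4.
Then write for Bb clarinet: it sounds a major second below written, so the part must be a major second above concert.
Ab4 → Bb4
Ab3 → Bb3
D4 → E4

Bb4 Bb3 E4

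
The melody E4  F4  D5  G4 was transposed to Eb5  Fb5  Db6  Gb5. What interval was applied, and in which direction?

up a diminished octave

Take the first pair: E4 → Eb5. E to E spans 8 letter names, so the interval is some kind of octave.
E4 to Eb5 is 11 semitones, which makes it a diminished octave; the second version is higher, so the direction is up.
Checking another pair — G4 → Gb5 — gives the same interval.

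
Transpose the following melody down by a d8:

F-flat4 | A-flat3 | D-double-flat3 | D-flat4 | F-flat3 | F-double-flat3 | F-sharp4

F3 A2 Db2 D3 F2 Fb2 F##3

Fb4: an octave down reaches F, and 11 semitones makes it F3.
Ab3 down a diminished octave is A2.
A diminished octave down from Dbb3 gives Db2.
A diminished octave down from Db4 gives D3.
Fb3 down a diminished octave is F2.
Fbb3 down a diminished octave is Fb2.
F#4 down a diminished octave is F##3.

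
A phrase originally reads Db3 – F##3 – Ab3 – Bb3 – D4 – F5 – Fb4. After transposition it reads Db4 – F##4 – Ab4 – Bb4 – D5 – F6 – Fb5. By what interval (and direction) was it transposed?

up a perfect octave

From Db3 to Db4 is 8 letter names — an octave of some quality.
Db3 to Db4 is 12 semitones, which makes it a perfect octave; the second version is higher, so the direction is up.
Checking another pair — Fb4 → Fb5 — gives the same interval.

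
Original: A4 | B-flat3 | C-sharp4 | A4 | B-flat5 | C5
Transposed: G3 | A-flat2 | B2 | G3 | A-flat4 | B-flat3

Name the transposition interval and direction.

down a major ninth

Take the first pair: A4 → G3. A to G spans 9 letter names, so the interval is some kind of ninth.
G3 to A4 is 14 semitones, which makes it a major ninth; the second version is lower, so the direction is down.
Checking another pair — C5 → Bb3 — gives the same interval.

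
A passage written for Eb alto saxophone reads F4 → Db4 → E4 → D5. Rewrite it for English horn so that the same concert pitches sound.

Eb4 Cb4 D4 C5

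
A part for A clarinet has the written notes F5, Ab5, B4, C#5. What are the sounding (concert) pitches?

Written C4 on the A clarinet sounds as A3, a minor third lower; apply that shift to every note.
F5 → D5
Ab5 → F5
B4 → G#4
C#5 → A#4

D5 F5 G#4 A#4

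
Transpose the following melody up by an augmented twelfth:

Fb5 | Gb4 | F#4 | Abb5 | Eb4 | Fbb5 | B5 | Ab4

C7 D6 C##6 Eb7 B5 Cb7 F##7 E6

Fb5 to C7
Gb4 to D6
F#4 to C##6
Abb5 to Eb7
Eb4 to B5
Fbb5 to Cb7
B5 to F##7
Ab4 to E6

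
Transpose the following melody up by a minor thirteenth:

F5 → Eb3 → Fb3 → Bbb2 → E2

F5 to Db7
Eb3 to Cb5
Fb3 to Dbb5
Bbb2 to Gbb4
E2 to C4

Db7 Cb5 Dbb5 Gbb4 C4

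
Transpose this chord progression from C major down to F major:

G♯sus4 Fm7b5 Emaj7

C major down to F major is a perfect fifth; each chord root moves by that interval while the quality stays the same.
G♯sus4: root G♯ down a perfect fifth → C#, giving C#sus4.
Fm7b5: root F down a perfect fifth → Bb, giving Bbm7b5.
Emaj7: root E down a perfect fifth → A, giving Amaj7.

C#sus4 Bbm7b5 Amaj7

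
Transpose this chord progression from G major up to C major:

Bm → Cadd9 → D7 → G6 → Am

Em Fadd9 G7 C6 Dm

G major up to C major is a perfect fourth; each chord root moves by that interval while the quality stays the same.
Bm: root B up a perfect fourth → E, giving Em.
Cadd9: root C up a perfect fourth → F, giving Fadd9.
D7: root D up a perfect fourth → G, giving G7.
G6: root G up a perfect fourth → C, giving C6.
Am: root A up a perfect fourth → D, giving Dm.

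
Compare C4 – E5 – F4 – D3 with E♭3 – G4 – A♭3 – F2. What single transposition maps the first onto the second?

From C4 to Eb3 is 6 letter names — a sixth of some quality.
Eb3 to C4 is 9 semitones, which makes it a major sixth; the second version is lower, so the direction is down.
Checking another pair — D3 → F2 — gives the same interval.

down a major sixth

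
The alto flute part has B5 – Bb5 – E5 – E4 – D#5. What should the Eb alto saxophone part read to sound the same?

First find concert pitch: the alto flute sounds a perfect fourth below written, so B5 Bb5 E5 E4 D#5 sounds F#5 F5 B4 B3 A#4.
Then write for Eb alto saxophone: it sounds a major sixth below written, so the part must be a major sixth above concert.
F#5 → D#6
F5 → D6
B4 → G#5
B3 → G#4
A#4 → F##5

D#6 D6 G#5 G#4 F##5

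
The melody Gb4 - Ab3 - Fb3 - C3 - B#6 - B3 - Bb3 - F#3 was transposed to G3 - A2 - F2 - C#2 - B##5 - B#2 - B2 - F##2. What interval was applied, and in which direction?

down a diminished octave

From Gb4 to G3 is 8 letter names — an octave of some quality.
G3 to Gb4 is 11 semitones, which makes it a diminished octave; the second version is lower, so the direction is down.
Checking another pair — F#3 → F##2 — gives the same interval.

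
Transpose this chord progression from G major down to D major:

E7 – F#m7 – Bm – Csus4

G major down to D major is a perfect fourth; each chord root moves by that interval while the quality stays the same.
E7: root E down a perfect fourth → B, giving B7.
F#m7: root F# down a perfect fourth → C#, giving C#m7.
Bm: root B down a perfect fourth → F#, giving F#m.
Csus4: root C down a perfect fourth → G, giving Gsus4.

B7 C#m7 F#m Gsus4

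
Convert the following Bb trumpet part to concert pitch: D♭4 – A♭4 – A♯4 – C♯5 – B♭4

Cb4 Gb4 G#4 B4 Ab4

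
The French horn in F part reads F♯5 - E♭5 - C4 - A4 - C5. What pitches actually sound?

The French horn in F sounds a perfect fifth below written, so transpose each written note down a perfect fifth.
F#5 becomes B4
Eb5 becomes Ab4
C4 becomes F3
A4 becomes D4
C5 becomes F4

B4 Ab4 F3 D4 F4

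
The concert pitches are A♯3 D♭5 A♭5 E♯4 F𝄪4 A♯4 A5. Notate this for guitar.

A#4 Db6 Ab6 E#5 F##5 A#5 A6

The guitar sounds a perfect octave below written, so the written part must be a perfect octave above concert — transpose each note up.
A#3 becomes A#4
Db5 becomes Db6
Ab5 becomes Ab6
E#4 becomes E#5
F##4 becomes F##5
A#4 becomes A#5
A5 becomes A6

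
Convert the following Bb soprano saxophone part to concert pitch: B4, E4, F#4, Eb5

A4 D4 E4 Db5

The Bb soprano saxophone sounds a major second below written, so transpose each written note down a major second.
B4 gives A4
E4 gives D4
F#4 gives E4
Eb5 gives Db5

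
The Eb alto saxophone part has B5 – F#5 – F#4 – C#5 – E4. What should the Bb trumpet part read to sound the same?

First find concert pitch: the Eb alto saxophone sounds a major sixth below written, so B5 F#5 F#4 C#5 E4 sounds D5 A4 A3 E4 G3.
Then write for Bb trumpet: it sounds a major second below written, so the part must be a major second above concert.
D5 → E5
A4 → B4
A3 → B3
E4 → F#4
G3 → A3

E5 B4 B3 F#4 A3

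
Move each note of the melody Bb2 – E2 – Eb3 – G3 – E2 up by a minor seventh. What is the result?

Ab3 D3 Db4 F4 D3

Bb2 up a minor seventh is Ab3.
E2: a seventh up reaches D, and 10 semitones makes it D3.
A minor seventh up from Eb3 gives Db4.
G3: a seventh up reaches F, and 10 semitones makes it F4.
E2: a seventh up reaches D, and 10 semitones makes it D3.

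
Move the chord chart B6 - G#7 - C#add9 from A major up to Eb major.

F6 D7 Gadd9

A major up to Eb major is a diminished fifth; each chord root moves by that interval while the quality stays the same.
B6: root B up a diminished fifth → F, giving F6.
G#7: root G# up a diminished fifth → D, giving D7.
C#add9: root C# up a diminished fifth → G, giving Gadd9.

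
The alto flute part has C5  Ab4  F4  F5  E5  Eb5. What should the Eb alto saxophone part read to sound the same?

First find concert pitch: the alto flute sounds a perfect fourth below written, so C5 Ab4 F4 F5 E5 Eb5 sounds G4 Eb4 C4 C5 B4 Bb4.
Then write for Eb alto saxophone: it sounds a major sixth below written, so the part must be a major sixth above concert.
G4 → E5
Eb4 → C5
C4 → A4
C5 → A5
B4 → G#5
Bb4 → G5

E5 C5 A4 A5 G#5 G5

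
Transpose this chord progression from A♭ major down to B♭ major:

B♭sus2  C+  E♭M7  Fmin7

Csus2 D+ FM7 Gmin7

A♭ major down to B♭ major is a minor seventh; each chord root moves by that interval while the quality stays the same.
B♭sus2: root B♭ down a minor seventh → C, giving Csus2.
C+: root C down a minor seventh → D, giving D+.
E♭M7: root E♭ down a minor seventh → F, giving FM7.
Fmin7: root F down a minor seventh → G, giving Gmin7.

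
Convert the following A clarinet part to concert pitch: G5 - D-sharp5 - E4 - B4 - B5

Written C4 on the A clarinet sounds as A3, a minor third lower; apply that shift to every note.
G5 becomes E5
D#5 becomes B#4
E4 becomes C#4
B4 becomes G#4
B5 becomes G#5

E5 B#4 C#4 G#4 G#5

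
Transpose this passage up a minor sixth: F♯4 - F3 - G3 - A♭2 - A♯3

D5 Db4 Eb4 Fb3 F#4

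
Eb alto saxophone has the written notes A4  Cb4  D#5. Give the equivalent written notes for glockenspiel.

First find concert pitch: the Eb alto saxophone sounds a major sixth below written, so A4 Cb4 D#5 sounds C4 Ebb3 F#4.
Then write for glockenspiel: it sounds a perfect fifteenth above written, so the part must be a perfect fifteenth below concert.
C4 → C2
Ebb3 → Ebb1
F#4 → F#2

C2 Ebb1 F#2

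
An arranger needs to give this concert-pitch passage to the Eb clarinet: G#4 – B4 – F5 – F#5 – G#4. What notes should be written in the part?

E#4 G#4 D5 D#5 E#4

Written C4 sounds as Eb4 on the Eb clarinet, so concert pitches are written a minor third down.
G#4 to E#4
B4 to G#4
F5 to D5
F#5 to D#5
G#4 to E#4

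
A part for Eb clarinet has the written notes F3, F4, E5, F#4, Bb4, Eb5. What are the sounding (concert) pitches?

The Eb clarinet sounds a minor third above written, so transpose each written note up a minor third.
F3 gives Ab3
F4 gives Ab4
E5 gives G5
F#4 gives A4
Bb4 gives Db5
Eb5 gives Gb5

Ab3 Ab4 G5 A4 Db5 Gb5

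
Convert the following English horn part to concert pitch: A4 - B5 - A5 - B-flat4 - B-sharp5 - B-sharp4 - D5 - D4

D4 E5 D5 Eb4 E#5 E#4 G4 G3

Written C4 on the English horn sounds as F3, a perfect fifth lower; apply that shift to every note.
A4 becomes D4
B5 becomes E5
A5 becomes D5
Bb4 becomes Eb4
B#5 becomes E#5
B#4 becomes E#4
D5 becomes G4
D4 becomes G3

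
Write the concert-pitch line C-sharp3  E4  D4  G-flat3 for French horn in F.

G#3 B4 A4 Db4

The French horn in F sounds a perfect fifth below written, so the written part must be a perfect fifth above concert — transpose each note up.
C#3 gives G#3
E4 gives B4
D4 gives A4
Gb3 gives Db4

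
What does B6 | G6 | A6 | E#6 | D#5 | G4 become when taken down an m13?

B6: a thirteenth down reaches D, and 20 semitones makes it D#5.
G6 down a minor thirteenth is B4.
A minor thirteenth down from A6 gives C#5.
E#6 down a minor thirteenth is G##4.
D#5 down a minor thirteenth is F##3.
G4 down a minor thirteenth is B2.

D#5 B4 C#5 G##4 F##3 B2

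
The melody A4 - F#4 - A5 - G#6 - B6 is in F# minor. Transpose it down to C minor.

Eb4 C4 Eb5 D6 F6

From F# down to C is an augmented fourth; apply that to each pitch.
A4 -> Eb4
F#4 -> C4
A5 -> Eb5
G#6 -> D6
B6 -> F6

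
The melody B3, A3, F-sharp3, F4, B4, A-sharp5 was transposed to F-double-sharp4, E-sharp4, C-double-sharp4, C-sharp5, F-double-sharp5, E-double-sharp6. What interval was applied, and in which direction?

From B3 to F##4 is 5 letter names — a fifth of some quality.
B3 to F##4 is 8 semitones, which makes it an augmented fifth; the second version is higher, so the direction is up.
Checking another pair — A#5 → E##6 — gives the same interval.

up an augmented fifth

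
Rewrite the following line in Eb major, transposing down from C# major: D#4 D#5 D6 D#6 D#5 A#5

F3 F4 Fb5 F5 F4 C5

From C# down to Eb is an augmented sixth; apply that to each pitch.
D#4 gives F3
D#5 gives F4
D6 gives Fb5
D#6 gives F5
D#5 gives F4
A#5 gives C5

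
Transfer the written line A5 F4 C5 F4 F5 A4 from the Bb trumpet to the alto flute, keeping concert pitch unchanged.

C6 Ab4 Eb5 Ab4 Ab5 C5

First find concert pitch: the Bb trumpet sounds a major second below written, so A5 F4 C5 F4 F5 A4 sounds G5 Eb4 Bb4 Eb4 Eb5 G4.
Then write for alto flute: it sounds a perfect fourth below written, so the part must be a perfect fourth above concert.
G5 → C6
Eb4 → Ab4
Bb4 → Eb5
Eb4 → Ab4
Eb5 → Ab5
G4 → C5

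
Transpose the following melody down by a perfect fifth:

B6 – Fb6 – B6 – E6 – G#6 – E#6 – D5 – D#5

E6 Bbb5 E6 A5 C#6 A#5 G4 G#4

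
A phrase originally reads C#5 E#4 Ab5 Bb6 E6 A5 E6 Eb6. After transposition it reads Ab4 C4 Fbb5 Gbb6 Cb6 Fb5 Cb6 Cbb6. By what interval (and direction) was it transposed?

down an augmented third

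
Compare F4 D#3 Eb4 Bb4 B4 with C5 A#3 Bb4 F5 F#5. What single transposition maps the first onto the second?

up a perfect fifth

Take the first pair: F4 → C5. F to C spans 5 letter names, so the interval is some kind of fifth.
F4 to C5 is 7 semitones, which makes it a perfect fifth; the second version is higher, so the direction is up.
Checking another pair — B4 → F#5 — gives the same interval.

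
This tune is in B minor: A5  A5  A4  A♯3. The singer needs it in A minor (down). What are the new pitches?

G5 G5 G4 G#3

From B down to A is a major second; apply that to each pitch.
A5 gives G5
A5 gives G5
A4 gives G4
A#3 gives G#3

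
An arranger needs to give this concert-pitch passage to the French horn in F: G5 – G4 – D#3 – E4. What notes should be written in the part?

D6 D5 A#3 B4

Written C4 sounds as F3 on the French horn in F, so concert pitches are written a perfect fifth up.
G5 becomes D6
G4 becomes D5
D#3 becomes A#3
E4 becomes B4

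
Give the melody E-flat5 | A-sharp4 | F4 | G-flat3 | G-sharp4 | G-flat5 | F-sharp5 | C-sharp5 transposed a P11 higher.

Eb5 → Ab6
A#4 → D#6
F4 → Bb5
Gb3 → Cb5
G#4 → C#6
Gb5 → Cb7
F#5 → B6
C#5 → F#6

Ab6 D#6 Bb5 Cb5 C#6 Cb7 B6 F#6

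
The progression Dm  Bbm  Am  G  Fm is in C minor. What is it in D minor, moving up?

Em Cm Bm A Gm

C minor up to D minor is a major second; each chord root moves by that interval while the quality stays the same.
Dm: root D up a major second → E, giving Em.
Bbm: root Bb up a major second → C, giving Cm.
Am: root A up a major second → B, giving Bm.
G: root G up a major second → A, giving A.
Fm: root F up a major second → G, giving Gm.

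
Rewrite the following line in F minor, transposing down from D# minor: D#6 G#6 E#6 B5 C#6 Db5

F5 Bb5 G5 Db5 Eb5 Fbb4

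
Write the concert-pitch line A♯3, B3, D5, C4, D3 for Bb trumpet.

B#3 C#4 E5 D4 E3

The Bb trumpet sounds a major second below written, so the written part must be a major second above concert — transpose each note up.
A#3 becomes B#3
B3 becomes C#4
D5 becomes E5
C4 becomes D4
D3 becomes E3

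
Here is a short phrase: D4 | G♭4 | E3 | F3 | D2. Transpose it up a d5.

D4 to Ab4
Gb4 to Dbb5
E3 to Bb3
F3 to Cb4
D2 to Ab2

Ab4 Dbb5 Bb3 Cb4 Ab2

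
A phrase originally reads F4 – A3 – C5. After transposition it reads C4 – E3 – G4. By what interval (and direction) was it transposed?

down a perfect fourth

Take the first pair: F4 → C4. F to C spans 4 letter names, so the interval is some kind of fourth.
C4 to F4 is 5 semitones, which makes it a perfect fourth; the second version is lower, so the direction is down.
Checking another pair — C5 → G4 — gives the same interval.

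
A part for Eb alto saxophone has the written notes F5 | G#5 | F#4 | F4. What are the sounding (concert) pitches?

Ab4 B4 A3 Ab3

The Eb alto saxophone sounds a major sixth below written, so transpose each written note down a major sixth.
F5 to Ab4
G#5 to B4
F#4 to A3
F4 to Ab3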